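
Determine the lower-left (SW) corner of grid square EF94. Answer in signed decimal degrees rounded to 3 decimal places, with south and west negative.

Field E=4, F=5: +4·20° lon, +5·10° lat → SW at lon -100°, lat -40°.
Square 9, 4: +9·2° lon, +4·1° lat → SW at lon -82°, lat -36°.
latitude -36.000, longitude -82.000.

-36.000, -82.000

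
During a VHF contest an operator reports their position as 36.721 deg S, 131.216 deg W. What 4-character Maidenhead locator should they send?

CF43

Shift to the Maidenhead origin (180°W, 90°S): lon 48.78, lat 53.28.
Field: lon ⌊48.78/20⌋ = 2 → C; lat ⌊53.28/10⌋ = 5 → F.
Square: lon ⌊8.78/2⌋ = 4; lat ⌊3.28/1⌋ = 3.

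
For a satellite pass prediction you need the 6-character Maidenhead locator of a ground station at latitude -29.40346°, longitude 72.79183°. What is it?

MG60jo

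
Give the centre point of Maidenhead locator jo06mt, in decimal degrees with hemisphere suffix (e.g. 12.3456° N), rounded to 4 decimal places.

Field J=9, O=14: +9·20° lon, +14·10° lat → SW at lon 0°, lat 50°.
Square 0, 6: +0·2° lon, +6·1° lat → SW at lon 0°, lat 56°.
Subsquare m=12, t=19: +12·0.0833333° lon, +19·0.0416667° lat → SW at lon 1°, lat 56.7917°.
Cell spans 0.0833333° lon × 0.0416667° lat. Centre is SW corner plus half of each.
latitude 56.8125° N, longitude 1.0417° E.

56.8125° N, 1.0417° E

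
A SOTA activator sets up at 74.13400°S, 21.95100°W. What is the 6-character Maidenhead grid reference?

Shift to the Maidenhead origin (180°W, 90°S): lon 158.0490, lat 15.8660.
Field: lon ⌊158.0490/20⌋ = 7 → H; lat ⌊15.8660/10⌋ = 1 → B.
Square: lon ⌊18.0490/2⌋ = 9; lat ⌊5.8660/1⌋ = 5.
Subsquare: lon ⌊0.0490/0.0833333⌋ = 0 → a; lat ⌊0.8660/0.0416667⌋ = 20 → u.

HB95au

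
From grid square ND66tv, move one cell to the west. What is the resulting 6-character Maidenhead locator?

ND66sv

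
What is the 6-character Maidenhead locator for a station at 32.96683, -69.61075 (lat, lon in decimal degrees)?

FM52ex

Add 180° to longitude and 90° to latitude: 110.3893, 122.9668.
Field: 110.3893/20 → 5 → F, 122.9668/10 → 12 → M; chars FM.
Square: 10.3893/2 → 5, 2.9668/1 → 2; chars 52.
Subsquare: 0.3893/0.0833333 → 4 → e, 0.9668/0.0416667 → 23 → x; chars ex.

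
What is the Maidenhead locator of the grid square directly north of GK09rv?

Latitude subsquare v = 21; +1 → 22 = w.
The longitude characters are unchanged.

GK09rw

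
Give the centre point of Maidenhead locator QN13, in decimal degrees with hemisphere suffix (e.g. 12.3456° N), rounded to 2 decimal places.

Field Q=16, N=13: +16·20° lon, +13·10° lat → SW at lon 140°, lat 40°.
Square 1, 3: +1·2° lon, +3·1° lat → SW at lon 142°, lat 43°.
Cell spans 2° lon × 1° lat. Centre is SW corner plus half of each.
latitude 43.50° N, longitude 143.00° E.

43.50° N, 143.00° E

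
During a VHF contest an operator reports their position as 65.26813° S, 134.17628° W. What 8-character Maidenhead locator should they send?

CC24vr85

Shift to the Maidenhead origin (180°W, 90°S): lon 45.82372, lat 24.73187.
Field: 45.82372/20 → 2 → C, 24.73187/10 → 2 → C; chars CC.
Square: 5.82372/2 → 2, 4.73187/1 → 4; chars 24.
Subsquare: 1.82372/0.0833333 → 21 → v, 0.73187/0.0416667 → 17 → r; chars vr.
Extended square: 0.07372/0.00833333 → 8, 0.02354/0.00416667 → 5; chars 85.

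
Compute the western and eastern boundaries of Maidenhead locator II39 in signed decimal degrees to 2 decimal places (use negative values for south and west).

Field I=8, I=8: +8·20° lon, +8·10° lat → SW at lon -20°, lat -10°.
Square 3, 9: +3·2° lon, +9·1° lat → SW at lon -14°, lat -1°.
Cell spans 2° lon × 1° lat.
west -14.00, east -12.00.

-14.00, -12.00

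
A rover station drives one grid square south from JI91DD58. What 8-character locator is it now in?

JI91dd57

Latitude extended square 8; −1 → 7.
The longitude characters are unchanged.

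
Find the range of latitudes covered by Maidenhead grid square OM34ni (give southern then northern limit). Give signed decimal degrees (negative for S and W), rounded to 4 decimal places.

Field O=14, M=12: +14·20° lon, +12·10° lat → SW at lon 100°, lat 30°.
Square 3, 4: +3·2° lon, +4·1° lat → SW at lon 106°, lat 34°.
Subsquare n=13, i=8: +13·0.0833333° lon, +8·0.0416667° lat → SW at lon 107.083°, lat 34.3333°.
Cell spans 0.0833333° lon × 0.0416667° lat.
south 34.3333, north 34.3750.

34.3333, 34.3750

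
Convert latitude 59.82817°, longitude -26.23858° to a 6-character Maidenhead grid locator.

HO69vt

Add 180° to longitude and 90° to latitude: 153.7614, 149.8282.
Field: lon ⌊153.7614/20⌋ = 7 → H; lat ⌊149.8282/10⌋ = 14 → O.
Square: lon ⌊13.7614/2⌋ = 6; lat ⌊9.8282/1⌋ = 9.
Subsquare: lon ⌊1.7614/0.0833333⌋ = 21 → v; lat ⌊0.8282/0.0416667⌋ = 19 → t.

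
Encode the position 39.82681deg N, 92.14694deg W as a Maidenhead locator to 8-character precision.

EM39wt28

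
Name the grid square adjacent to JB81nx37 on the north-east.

JB81nx48

Longitude extended square 3; +1 → 4.
Latitude extended square 7; +1 → 8.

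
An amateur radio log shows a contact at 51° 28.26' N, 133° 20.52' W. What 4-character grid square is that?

CO31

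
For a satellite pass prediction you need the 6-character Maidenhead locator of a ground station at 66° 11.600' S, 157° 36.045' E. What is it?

QC83tt

Add 180° to longitude and 90° to latitude: 337.6008, 23.8067.
Field (20°×10°, letters A–R): lon ⌊337.6008/20⌋ = 16 → Q; lat ⌊23.8067/10⌋ = 2 → C.
Square (2°×1°, digits 0–9): lon ⌊17.6008/2⌋ = 8; lat ⌊3.8067/1⌋ = 3.
Subsquare (5′×2.5′, letters a–x): lon ⌊1.6008/0.0833333⌋ = 19 → t; lat ⌊0.8067/0.0416667⌋ = 19 → t.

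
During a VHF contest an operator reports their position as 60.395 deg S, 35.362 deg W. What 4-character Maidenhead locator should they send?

Offset from 180°W / 90°S: lon 144.64°, lat 29.60°.
Field: 144.64/20 → 7 → H, 29.60/10 → 2 → C; chars HC.
Square: 4.64/2 → 2, 9.60/1 → 9; chars 29.

HC29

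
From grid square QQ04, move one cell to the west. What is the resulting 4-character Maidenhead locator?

Longitude square 0; −1 → -1, wraps to 9, carry into field.
Longitude field Q = 16; −1 → 15 = P.
The latitude characters are unchanged.

PQ94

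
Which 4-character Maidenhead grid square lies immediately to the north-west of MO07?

LO98

Longitude square 0; −1 → -1, wraps to 9, carry into field.
Longitude field M = 12; −1 → 11 = L.
Latitude square 7; +1 → 8.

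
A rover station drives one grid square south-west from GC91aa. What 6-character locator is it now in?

Longitude subsquare a = 0; −1 → -1, wraps to 23 = x, carry into square.
Longitude square 9; −1 → 8.
Latitude subsquare a = 0; −1 → -1, wraps to 23 = x, carry into square.
Latitude square 1; −1 → 0.

GC80xx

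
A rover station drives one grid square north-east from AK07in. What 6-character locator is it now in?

AK07jo

Longitude subsquare i = 8; +1 → 9 = j.
Latitude subsquare n = 13; +1 → 14 = o.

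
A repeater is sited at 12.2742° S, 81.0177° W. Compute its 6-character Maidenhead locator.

Shift to the Maidenhead origin (180°W, 90°S): lon 98.9823, lat 77.7258.
Field (20°×10°, letters A–R): 98.9823/20 → 4 → E, 77.7258/10 → 7 → H; chars EH.
Square (2°×1°, digits 0–9): 18.9823/2 → 9, 7.7258/1 → 7; chars 97.
Subsquare (5′×2.5′, letters a–x): 0.9823/0.0833333 → 11 → l, 0.7258/0.0416667 → 17 → r; chars lr.

EH97lr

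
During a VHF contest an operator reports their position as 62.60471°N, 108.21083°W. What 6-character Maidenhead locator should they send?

Shift to the Maidenhead origin (180°W, 90°S): lon 71.7892, lat 152.6047.
Field (20°×10°, letters A–R): lon ⌊71.7892/20⌋ = 3 → D; lat ⌊152.6047/10⌋ = 15 → P.
Square (2°×1°, digits 0–9): lon ⌊11.7892/2⌋ = 5; lat ⌊2.6047/1⌋ = 2.
Subsquare (5′×2.5′, letters a–x): lon ⌊1.7892/0.0833333⌋ = 21 → v; lat ⌊0.6047/0.0416667⌋ = 14 → o.

DP52vo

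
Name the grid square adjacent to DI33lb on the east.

DI33mb

Longitude subsquare l = 11; +1 → 12 = m.
The latitude characters are unchanged.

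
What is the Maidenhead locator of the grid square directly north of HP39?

HQ30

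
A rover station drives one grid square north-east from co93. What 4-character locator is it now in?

DO04

Longitude square 9; +1 → 10, wraps to 0, carry into field.
Longitude field C = 2; +1 → 3 = D.
Latitude square 3; +1 → 4.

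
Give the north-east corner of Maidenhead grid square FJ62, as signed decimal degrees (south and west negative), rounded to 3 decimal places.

3.000, -66.000

Field F=5, J=9: +5·20° lon, +9·10° lat → SW at lon -80°, lat 0°.
Square 6, 2: +6·2° lon, +2·1° lat → SW at lon -68°, lat 2°.
Cell spans 2° lon × 1° lat. NE corner is SW corner plus one full cell.
latitude 3.000, longitude -66.000.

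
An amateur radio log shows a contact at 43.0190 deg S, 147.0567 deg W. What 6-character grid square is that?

Offset from 180°W / 90°S: lon 32.9433°, lat 46.9810°.
Field (20°×10°, letters A–R): 32.9433/20 → 1 → B, 46.9810/10 → 4 → E; chars BE.
Square (2°×1°, digits 0–9): 12.9433/2 → 6, 6.9810/1 → 6; chars 66.
Subsquare (5′×2.5′, letters a–x): 0.9433/0.0833333 → 11 → l, 0.9810/0.0416667 → 23 → x; chars lx.

BE66lx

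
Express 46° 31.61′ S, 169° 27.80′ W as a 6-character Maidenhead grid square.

AE53gl

Offset from 180°W / 90°S: lon 10.5367°, lat 43.4732°.
Field (20°×10°, letters A–R): lon ⌊10.5367/20⌋ = 0 → A; lat ⌊43.4732/10⌋ = 4 → E.
Square (2°×1°, digits 0–9): lon ⌊10.5367/2⌋ = 5; lat ⌊3.4732/1⌋ = 3.
Subsquare (5′×2.5′, letters a–x): lon ⌊0.5367/0.0833333⌋ = 6 → g; lat ⌊0.4732/0.0416667⌋ = 11 → l.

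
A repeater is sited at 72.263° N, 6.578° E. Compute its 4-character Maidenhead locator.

Offset from 180°W / 90°S: lon 186.58°, lat 162.26°.
Field: 186.58/20 → 9 → J, 162.26/10 → 16 → Q; chars JQ.
Square: 6.58/2 → 3, 2.26/1 → 2; chars 32.

JQ32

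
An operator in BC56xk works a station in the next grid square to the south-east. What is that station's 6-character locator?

BC66aj

Longitude subsquare x = 23; +1 → 24, wraps to 0 = a, carry into square.
Longitude square 5; +1 → 6.
Latitude subsquare k = 10; −1 → 9 = j.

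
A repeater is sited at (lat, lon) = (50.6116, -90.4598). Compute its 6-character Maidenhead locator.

Offset from 180°W / 90°S: lon 89.5402°, lat 140.6116°.
Field: lon ⌊89.5402/20⌋ = 4 → E; lat ⌊140.6116/10⌋ = 14 → O.
Square: lon ⌊9.5402/2⌋ = 4; lat ⌊0.6116/1⌋ = 0.
Subsquare: lon ⌊1.5402/0.0833333⌋ = 18 → s; lat ⌊0.6116/0.0416667⌋ = 14 → o.

EO40so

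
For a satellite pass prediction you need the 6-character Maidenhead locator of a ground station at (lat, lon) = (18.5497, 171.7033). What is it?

RK58un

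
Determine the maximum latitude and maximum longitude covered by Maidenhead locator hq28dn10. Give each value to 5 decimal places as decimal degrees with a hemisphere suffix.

78.54583° N, 35.73333° W

Field H=7, Q=16: +7·20° lon, +16·10° lat → SW at lon -40°, lat 70°.
Square 2, 8: +2·2° lon, +8·1° lat → SW at lon -36°, lat 78°.
Subsquare d=3, n=13: +3·0.0833333° lon, +13·0.0416667° lat → SW at lon -35.75°, lat 78.5417°.
Extended square 1, 0: +1·0.00833333° lon, +0·0.00416667° lat → SW at lon -35.7417°, lat 78.5417°.
Cell spans 0.00833333° lon × 0.00416667° lat. NE corner is SW corner plus one full cell.
latitude 78.54583° N, longitude 35.73333° W.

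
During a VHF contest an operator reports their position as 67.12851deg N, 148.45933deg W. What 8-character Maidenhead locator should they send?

Shift to the Maidenhead origin (180°W, 90°S): lon 31.54067, lat 157.12851.
Field (20°×10°, letters A–R): lon ⌊31.54067/20⌋ = 1 → B; lat ⌊157.12851/10⌋ = 15 → P.
Square (2°×1°, digits 0–9): lon ⌊11.54067/2⌋ = 5; lat ⌊7.12851/1⌋ = 7.
Subsquare (5′×2.5′, letters a–x): lon ⌊1.54067/0.0833333⌋ = 18 → s; lat ⌊0.12851/0.0416667⌋ = 3 → d.
Extended square (30″×15″, digits 0–9): lon ⌊0.04067/0.00833333⌋ = 4; lat ⌊0.00351/0.00416667⌋ = 0.

BP57sd40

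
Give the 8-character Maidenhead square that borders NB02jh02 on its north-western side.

NB02ih93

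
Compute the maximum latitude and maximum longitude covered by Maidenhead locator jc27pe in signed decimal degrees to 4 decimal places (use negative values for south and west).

Field J=9, C=2: +9·20° lon, +2·10° lat → SW at lon 0°, lat -70°.
Square 2, 7: +2·2° lon, +7·1° lat → SW at lon 4°, lat -63°.
Subsquare p=15, e=4: +15·0.0833333° lon, +4·0.0416667° lat → SW at lon 5.25°, lat -62.8333°.
Cell spans 0.0833333° lon × 0.0416667° lat. NE corner is SW corner plus one full cell.
latitude -62.7917, longitude 5.3333.

-62.7917, 5.3333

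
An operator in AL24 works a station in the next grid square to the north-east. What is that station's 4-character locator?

Longitude square 2; +1 → 3.
Latitude square 4; +1 → 5.

AL35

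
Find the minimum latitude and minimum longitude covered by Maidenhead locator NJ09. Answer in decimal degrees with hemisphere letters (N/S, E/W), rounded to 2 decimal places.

9.00° N, 80.00° E

Field N=13, J=9: +13·20° lon, +9·10° lat → SW at lon 80°, lat 0°.
Square 0, 9: +0·2° lon, +9·1° lat → SW at lon 80°, lat 9°.
latitude 9.00° N, longitude 80.00° E.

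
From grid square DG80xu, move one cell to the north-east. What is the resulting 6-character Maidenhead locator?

Longitude subsquare x = 23; +1 → 24, wraps to 0 = a, carry into square.
Longitude square 8; +1 → 9.
Latitude subsquare u = 20; +1 → 21 = v.

DG90av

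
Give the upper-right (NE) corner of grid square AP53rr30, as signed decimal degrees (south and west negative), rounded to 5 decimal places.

63.71250, -168.55000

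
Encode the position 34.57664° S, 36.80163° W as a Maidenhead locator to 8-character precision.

HF15ok31

Offset from 180°W / 90°S: lon 143.19837°, lat 55.42336°.
Field: 143.19837/20 → 7 → H, 55.42336/10 → 5 → F; chars HF.
Square: 3.19837/2 → 1, 5.42336/1 → 5; chars 15.
Subsquare: 1.19837/0.0833333 → 14 → o, 0.42336/0.0416667 → 10 → k; chars ok.
Extended square: 0.03170/0.00833333 → 3, 0.00669/0.00416667 → 1; chars 31.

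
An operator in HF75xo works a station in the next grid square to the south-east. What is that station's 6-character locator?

Longitude subsquare x = 23; +1 → 24, wraps to 0 = a, carry into square.
Longitude square 7; +1 → 8.
Latitude subsquare o = 14; −1 → 13 = n.

HF85an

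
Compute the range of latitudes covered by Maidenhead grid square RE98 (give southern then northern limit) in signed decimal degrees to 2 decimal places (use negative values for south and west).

Field R=17, E=4: +17·20° lon, +4·10° lat → SW at lon 160°, lat -50°.
Square 9, 8: +9·2° lon, +8·1° lat → SW at lon 178°, lat -42°.
Cell spans 2° lon × 1° lat.
south -42.00, north -41.00.

-42.00, -41.00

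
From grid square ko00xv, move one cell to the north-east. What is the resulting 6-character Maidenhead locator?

KO10aw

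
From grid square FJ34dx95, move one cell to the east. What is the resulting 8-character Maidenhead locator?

FJ34ex05

Longitude extended square 9; +1 → 10, wraps to 0, carry into subsquare.
Longitude subsquare d = 3; +1 → 4 = e.
The latitude characters are unchanged.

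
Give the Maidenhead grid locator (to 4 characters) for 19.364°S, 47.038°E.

LH30

Offset from 180°W / 90°S: lon 227.04°, lat 70.64°.
Field (20°×10°, letters A–R): lon ⌊227.04/20⌋ = 11 → L; lat ⌊70.64/10⌋ = 7 → H.
Square (2°×1°, digits 0–9): lon ⌊7.04/2⌋ = 3; lat ⌊0.64/1⌋ = 0.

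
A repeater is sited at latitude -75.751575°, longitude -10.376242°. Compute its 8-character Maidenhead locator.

IB44tf49

Offset from 180°W / 90°S: lon 169.62376°, lat 14.24842°.
Field (20°×10°, letters A–R): 169.62376/20 → 8 → I, 14.24842/10 → 1 → B; chars IB.
Square (2°×1°, digits 0–9): 9.62376/2 → 4, 4.24842/1 → 4; chars 44.
Subsquare (5′×2.5′, letters a–x): 1.62376/0.0833333 → 19 → t, 0.24842/0.0416667 → 5 → f; chars tf.
Extended square (30″×15″, digits 0–9): 0.04042/0.00833333 → 4, 0.04009/0.00416667 → 9; chars 49.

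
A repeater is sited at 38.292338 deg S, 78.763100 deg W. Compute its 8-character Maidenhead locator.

FF01oq89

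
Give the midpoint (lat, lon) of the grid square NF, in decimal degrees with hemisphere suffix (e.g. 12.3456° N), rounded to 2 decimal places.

35.00° S, 90.00° E

Field N=13, F=5: +13·20° lon, +5·10° lat → SW at lon 80°, lat -40°.
Cell spans 20° lon × 10° lat. Centre is SW corner plus half of each.
latitude 35.00° S, longitude 90.00° E.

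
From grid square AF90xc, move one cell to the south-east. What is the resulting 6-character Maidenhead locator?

Longitude subsquare x = 23; +1 → 24, wraps to 0 = a, carry into square.
Longitude square 9; +1 → 10, wraps to 0, carry into field.
Longitude field A = 0; +1 → 1 = B.
Latitude subsquare c = 2; −1 → 1 = b.

BF00ab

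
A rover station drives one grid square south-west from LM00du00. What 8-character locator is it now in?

Longitude extended square 0; −1 → -1, wraps to 9, carry into subsquare.
Longitude subsquare d = 3; −1 → 2 = c.
Latitude extended square 0; −1 → -1, wraps to 9, carry into subsquare.
Latitude subsquare u = 20; −1 → 19 = t.

LM00ct99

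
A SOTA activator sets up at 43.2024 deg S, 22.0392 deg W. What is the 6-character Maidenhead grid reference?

HE86xt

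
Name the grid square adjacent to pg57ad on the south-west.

Longitude subsquare a = 0; −1 → -1, wraps to 23 = x, carry into square.
Longitude square 5; −1 → 4.
Latitude subsquare d = 3; −1 → 2 = c.

PG47xc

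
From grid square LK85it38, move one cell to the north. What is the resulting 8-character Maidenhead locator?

LK85it39

Latitude extended square 8; +1 → 9.
The longitude characters are unchanged.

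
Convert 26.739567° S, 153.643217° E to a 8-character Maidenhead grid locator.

QG63tg72

Shift to the Maidenhead origin (180°W, 90°S): lon 333.64322, lat 63.26043.
Field: lon ⌊333.64322/20⌋ = 16 → Q; lat ⌊63.26043/10⌋ = 6 → G.
Square: lon ⌊13.64322/2⌋ = 6; lat ⌊3.26043/1⌋ = 3.
Subsquare: lon ⌊1.64322/0.0833333⌋ = 19 → t; lat ⌊0.26043/0.0416667⌋ = 6 → g.
Extended square: lon ⌊0.05988/0.00833333⌋ = 7; lat ⌊0.01043/0.00416667⌋ = 2.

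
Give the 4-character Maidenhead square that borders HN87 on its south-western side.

Longitude square 8; −1 → 7.
Latitude square 7; −1 → 6.

HN76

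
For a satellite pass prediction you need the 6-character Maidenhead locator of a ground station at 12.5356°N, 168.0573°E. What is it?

RK42am

Offset from 180°W / 90°S: lon 348.0573°, lat 102.5356°.
Field: 348.0573/20 → 17 → R, 102.5356/10 → 10 → K; chars RK.
Square: 8.0573/2 → 4, 2.5356/1 → 2; chars 42.
Subsquare: 0.0573/0.0833333 → 0 → a, 0.5356/0.0416667 → 12 → m; chars am.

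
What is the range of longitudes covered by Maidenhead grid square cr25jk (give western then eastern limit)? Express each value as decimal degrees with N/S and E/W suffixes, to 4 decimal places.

Field C=2, R=17: +2·20° lon, +17·10° lat → SW at lon -140°, lat 80°.
Square 2, 5: +2·2° lon, +5·1° lat → SW at lon -136°, lat 85°.
Subsquare j=9, k=10: +9·0.0833333° lon, +10·0.0416667° lat → SW at lon -135.25°, lat 85.4167°.
Cell spans 0.0833333° lon × 0.0416667° lat.
west 135.2500° W, east 135.1667° W.

135.2500° W, 135.1667° W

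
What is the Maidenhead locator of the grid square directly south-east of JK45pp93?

Longitude extended square 9; +1 → 10, wraps to 0, carry into subsquare.
Longitude subsquare p = 15; +1 → 16 = q.
Latitude extended square 3; −1 → 2.

JK45qp02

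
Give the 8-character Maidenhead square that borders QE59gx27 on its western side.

QE59gx17

Longitude extended square 2; −1 → 1.
The latitude characters are unchanged.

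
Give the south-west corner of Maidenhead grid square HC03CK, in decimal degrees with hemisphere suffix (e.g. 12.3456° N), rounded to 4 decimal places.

Field H=7, C=2: +7·20° lon, +2·10° lat → SW at lon -40°, lat -70°.
Square 0, 3: +0·2° lon, +3·1° lat → SW at lon -40°, lat -67°.
Subsquare c=2, k=10: +2·0.0833333° lon, +10·0.0416667° lat → SW at lon -39.8333°, lat -66.5833°.
latitude 66.5833° S, longitude 39.8333° W.

66.5833° S, 39.8333° W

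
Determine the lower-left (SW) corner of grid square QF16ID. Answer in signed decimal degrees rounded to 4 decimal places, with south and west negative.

Field Q=16, F=5: +16·20° lon, +5·10° lat → SW at lon 140°, lat -40°.
Square 1, 6: +1·2° lon, +6·1° lat → SW at lon 142°, lat -34°.
Subsquare i=8, d=3: +8·0.0833333° lon, +3·0.0416667° lat → SW at lon 142.667°, lat -33.875°.
latitude -33.8750, longitude 142.6667.

-33.8750, 142.6667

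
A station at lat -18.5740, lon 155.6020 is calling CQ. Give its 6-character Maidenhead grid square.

Offset from 180°W / 90°S: lon 335.6020°, lat 71.4260°.
Field (20°×10°, letters A–R): 335.6020/20 → 16 → Q, 71.4260/10 → 7 → H; chars QH.
Square (2°×1°, digits 0–9): 15.6020/2 → 7, 1.4260/1 → 1; chars 71.
Subsquare (5′×2.5′, letters a–x): 1.6020/0.0833333 → 19 → t, 0.4260/0.0416667 → 10 → k; chars tk.

QH71tk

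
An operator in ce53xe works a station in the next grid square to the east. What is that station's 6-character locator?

Longitude subsquare x = 23; +1 → 24, wraps to 0 = a, carry into square.
Longitude square 5; +1 → 6.
The latitude characters are unchanged.

CE63ae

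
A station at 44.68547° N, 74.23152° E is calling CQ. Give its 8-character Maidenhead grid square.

MN74cq74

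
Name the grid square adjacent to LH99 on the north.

Latitude square 9; +1 → 10, wraps to 0, carry into field.
Latitude field H = 7; +1 → 8 = I.
The longitude characters are unchanged.

LI90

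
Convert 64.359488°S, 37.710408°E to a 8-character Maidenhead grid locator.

KC85up53

Offset from 180°W / 90°S: lon 217.71041°, lat 25.64051°.
Field: 217.71041/20 → 10 → K, 25.64051/10 → 2 → C; chars KC.
Square: 17.71041/2 → 8, 5.64051/1 → 5; chars 85.
Subsquare: 1.71041/0.0833333 → 20 → u, 0.64051/0.0416667 → 15 → p; chars up.
Extended square: 0.04374/0.00833333 → 5, 0.01551/0.00416667 → 3; chars 53.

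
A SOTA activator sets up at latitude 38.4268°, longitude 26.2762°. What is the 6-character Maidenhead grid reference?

Shift to the Maidenhead origin (180°W, 90°S): lon 206.2762, lat 128.4268.
Field (20°×10°, letters A–R): 206.2762/20 → 10 → K, 128.4268/10 → 12 → M; chars KM.
Square (2°×1°, digits 0–9): 6.2762/2 → 3, 8.4268/1 → 8; chars 38.
Subsquare (5′×2.5′, letters a–x): 0.2762/0.0833333 → 3 → d, 0.4268/0.0416667 → 10 → k; chars dk.

KM38dk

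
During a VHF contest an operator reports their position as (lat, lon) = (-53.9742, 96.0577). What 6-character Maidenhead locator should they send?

ND86aa

Add 180° to longitude and 90° to latitude: 276.0577, 36.0258.
Field: 276.0577/20 → 13 → N, 36.0258/10 → 3 → D; chars ND.
Square: 16.0577/2 → 8, 6.0258/1 → 6; chars 86.
Subsquare: 0.0577/0.0833333 → 0 → a, 0.0258/0.0416667 → 0 → a; chars aa.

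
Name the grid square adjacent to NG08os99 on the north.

Latitude extended square 9; +1 → 10, wraps to 0, carry into subsquare.
Latitude subsquare s = 18; +1 → 19 = t.
The longitude characters are unchanged.

NG08ot90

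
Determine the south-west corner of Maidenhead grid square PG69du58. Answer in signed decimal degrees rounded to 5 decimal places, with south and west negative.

Field P=15, G=6: +15·20° lon, +6·10° lat → SW at lon 120°, lat -30°.
Square 6, 9: +6·2° lon, +9·1° lat → SW at lon 132°, lat -21°.
Subsquare d=3, u=20: +3·0.0833333° lon, +20·0.0416667° lat → SW at lon 132.25°, lat -20.1667°.
Extended square 5, 8: +5·0.00833333° lon, +8·0.00416667° lat → SW at lon 132.292°, lat -20.1333°.
latitude -20.13333, longitude 132.29167.

-20.13333, 132.29167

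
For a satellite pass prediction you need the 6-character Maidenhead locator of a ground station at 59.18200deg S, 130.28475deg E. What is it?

Add 180° to longitude and 90° to latitude: 310.2848, 30.8180.
Field: lon ⌊310.2848/20⌋ = 15 → P; lat ⌊30.8180/10⌋ = 3 → D.
Square: lon ⌊10.2848/2⌋ = 5; lat ⌊0.8180/1⌋ = 0.
Subsquare: lon ⌊0.2848/0.0833333⌋ = 3 → d; lat ⌊0.8180/0.0416667⌋ = 19 → t.

PD50dt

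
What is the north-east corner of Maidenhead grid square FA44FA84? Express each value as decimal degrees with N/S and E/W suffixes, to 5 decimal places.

85.97917° S, 71.50833° W

Field F=5, A=0: +5·20° lon, +0·10° lat → SW at lon -80°, lat -90°.
Square 4, 4: +4·2° lon, +4·1° lat → SW at lon -72°, lat -86°.
Subsquare f=5, a=0: +5·0.0833333° lon, +0·0.0416667° lat → SW at lon -71.5833°, lat -86°.
Extended square 8, 4: +8·0.00833333° lon, +4·0.00416667° lat → SW at lon -71.5167°, lat -85.9833°.
Cell spans 0.00833333° lon × 0.00416667° lat. NE corner is SW corner plus one full cell.
latitude 85.97917° S, longitude 71.50833° W.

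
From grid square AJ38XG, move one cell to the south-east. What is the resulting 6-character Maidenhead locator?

AJ48af

Longitude subsquare x = 23; +1 → 24, wraps to 0 = a, carry into square.
Longitude square 3; +1 → 4.
Latitude subsquare g = 6; −1 → 5 = f.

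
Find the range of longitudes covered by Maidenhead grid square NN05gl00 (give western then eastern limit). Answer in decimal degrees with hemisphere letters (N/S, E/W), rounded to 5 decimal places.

80.50000° E, 80.50833° E

Field N=13, N=13: +13·20° lon, +13·10° lat → SW at lon 80°, lat 40°.
Square 0, 5: +0·2° lon, +5·1° lat → SW at lon 80°, lat 45°.
Subsquare g=6, l=11: +6·0.0833333° lon, +11·0.0416667° lat → SW at lon 80.5°, lat 45.4583°.
Extended square 0, 0: +0·0.00833333° lon, +0·0.00416667° lat → SW at lon 80.5°, lat 45.4583°.
Cell spans 0.00833333° lon × 0.00416667° lat.
west 80.50000° E, east 80.50833° E.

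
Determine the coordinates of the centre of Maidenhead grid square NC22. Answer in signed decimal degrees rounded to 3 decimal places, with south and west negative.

-67.500, 85.000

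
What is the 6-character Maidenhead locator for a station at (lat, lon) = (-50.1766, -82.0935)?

Offset from 180°W / 90°S: lon 97.9065°, lat 39.8234°.
Field (20°×10°, letters A–R): 97.9065/20 → 4 → E, 39.8234/10 → 3 → D; chars ED.
Square (2°×1°, digits 0–9): 17.9065/2 → 8, 9.8234/1 → 9; chars 89.
Subsquare (5′×2.5′, letters a–x): 1.9065/0.0833333 → 22 → w, 0.8234/0.0416667 → 19 → t; chars wt.

ED89wt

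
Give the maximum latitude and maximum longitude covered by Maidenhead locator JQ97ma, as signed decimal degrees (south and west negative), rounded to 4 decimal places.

Field J=9, Q=16: +9·20° lon, +16·10° lat → SW at lon 0°, lat 70°.
Square 9, 7: +9·2° lon, +7·1° lat → SW at lon 18°, lat 77°.
Subsquare m=12, a=0: +12·0.0833333° lon, +0·0.0416667° lat → SW at lon 19°, lat 77°.
Cell spans 0.0833333° lon × 0.0416667° lat. NE corner is SW corner plus one full cell.
latitude 77.0417, longitude 19.0833.

77.0417, 19.0833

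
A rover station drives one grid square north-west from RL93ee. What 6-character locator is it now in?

RL93df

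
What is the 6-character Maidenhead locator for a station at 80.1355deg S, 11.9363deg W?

IA49au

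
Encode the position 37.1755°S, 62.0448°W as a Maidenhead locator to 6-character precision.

FF82xt

Offset from 180°W / 90°S: lon 117.9552°, lat 52.8245°.
Field: lon ⌊117.9552/20⌋ = 5 → F; lat ⌊52.8245/10⌋ = 5 → F.
Square: lon ⌊17.9552/2⌋ = 8; lat ⌊2.8245/1⌋ = 2.
Subsquare: lon ⌊1.9552/0.0833333⌋ = 23 → x; lat ⌊0.8245/0.0416667⌋ = 19 → t.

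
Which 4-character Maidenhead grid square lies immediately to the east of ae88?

AE98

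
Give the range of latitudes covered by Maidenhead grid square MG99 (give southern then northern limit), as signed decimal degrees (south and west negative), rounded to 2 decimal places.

Field M=12, G=6: +12·20° lon, +6·10° lat → SW at lon 60°, lat -30°.
Square 9, 9: +9·2° lon, +9·1° lat → SW at lon 78°, lat -21°.
Cell spans 2° lon × 1° lat.
south -21.00, north -20.00.

-21.00, -20.00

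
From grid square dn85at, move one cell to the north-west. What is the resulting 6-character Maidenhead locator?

DN75xu

Longitude subsquare a = 0; −1 → -1, wraps to 23 = x, carry into square.
Longitude square 8; −1 → 7.
Latitude subsquare t = 19; +1 → 20 = u.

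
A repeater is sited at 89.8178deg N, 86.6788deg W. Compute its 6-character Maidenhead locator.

ER69pt

Add 180° to longitude and 90° to latitude: 93.3212, 179.8178.
Field (20°×10°, letters A–R): 93.3212/20 → 4 → E, 179.8178/10 → 17 → R; chars ER.
Square (2°×1°, digits 0–9): 13.3212/2 → 6, 9.8178/1 → 9; chars 69.
Subsquare (5′×2.5′, letters a–x): 1.3212/0.0833333 → 15 → p, 0.8178/0.0416667 → 19 → t; chars pt.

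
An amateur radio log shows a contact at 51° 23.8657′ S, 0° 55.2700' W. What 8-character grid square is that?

ID98mo94

Offset from 180°W / 90°S: lon 179.07883°, lat 38.60224°.
Field (20°×10°, letters A–R): lon ⌊179.07883/20⌋ = 8 → I; lat ⌊38.60224/10⌋ = 3 → D.
Square (2°×1°, digits 0–9): lon ⌊19.07883/2⌋ = 9; lat ⌊8.60224/1⌋ = 8.
Subsquare (5′×2.5′, letters a–x): lon ⌊1.07883/0.0833333⌋ = 12 → m; lat ⌊0.60224/0.0416667⌋ = 14 → o.
Extended square (30″×15″, digits 0–9): lon ⌊0.07883/0.00833333⌋ = 9; lat ⌊0.01890/0.00416667⌋ = 4.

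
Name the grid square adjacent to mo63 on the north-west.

MO54

Longitude square 6; −1 → 5.
Latitude square 3; +1 → 4.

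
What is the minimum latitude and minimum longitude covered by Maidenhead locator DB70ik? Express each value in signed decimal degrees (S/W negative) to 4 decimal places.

Field D=3, B=1: +3·20° lon, +1·10° lat → SW at lon -120°, lat -80°.
Square 7, 0: +7·2° lon, +0·1° lat → SW at lon -106°, lat -80°.
Subsquare i=8, k=10: +8·0.0833333° lon, +10·0.0416667° lat → SW at lon -105.333°, lat -79.5833°.
latitude -79.5833, longitude -105.3333.

-79.5833, -105.3333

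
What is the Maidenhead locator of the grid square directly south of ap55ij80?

AP55ii89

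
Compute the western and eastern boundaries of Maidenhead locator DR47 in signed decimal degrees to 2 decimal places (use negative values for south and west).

-112.00, -110.00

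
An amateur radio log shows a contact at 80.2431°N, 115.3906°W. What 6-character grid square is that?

Offset from 180°W / 90°S: lon 64.6094°, lat 170.2431°.
Field (20°×10°, letters A–R): lon ⌊64.6094/20⌋ = 3 → D; lat ⌊170.2431/10⌋ = 17 → R.
Square (2°×1°, digits 0–9): lon ⌊4.6094/2⌋ = 2; lat ⌊0.2431/1⌋ = 0.
Subsquare (5′×2.5′, letters a–x): lon ⌊0.6094/0.0833333⌋ = 7 → h; lat ⌊0.2431/0.0416667⌋ = 5 → f.

DR20hf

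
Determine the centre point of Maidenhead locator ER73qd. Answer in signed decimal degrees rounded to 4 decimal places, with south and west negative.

83.1458, -84.6250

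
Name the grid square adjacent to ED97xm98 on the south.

Latitude extended square 8; −1 → 7.
The longitude characters are unchanged.

ED97xm97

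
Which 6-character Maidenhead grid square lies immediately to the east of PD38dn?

Longitude subsquare d = 3; +1 → 4 = e.
The latitude characters are unchanged.

PD38en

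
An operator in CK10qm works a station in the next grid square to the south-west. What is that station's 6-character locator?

Longitude subsquare q = 16; −1 → 15 = p.
Latitude subsquare m = 12; −1 → 11 = l.

CK10pl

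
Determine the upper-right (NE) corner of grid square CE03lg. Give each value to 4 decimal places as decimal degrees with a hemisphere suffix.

46.7083° S, 139.0000° W

Field C=2, E=4: +2·20° lon, +4·10° lat → SW at lon -140°, lat -50°.
Square 0, 3: +0·2° lon, +3·1° lat → SW at lon -140°, lat -47°.
Subsquare l=11, g=6: +11·0.0833333° lon, +6·0.0416667° lat → SW at lon -139.083°, lat -46.75°.
Cell spans 0.0833333° lon × 0.0416667° lat. NE corner is SW corner plus one full cell.
latitude 46.7083° S, longitude 139.0000° W.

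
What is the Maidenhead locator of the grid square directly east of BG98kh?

Longitude subsquare k = 10; +1 → 11 = l.
The latitude characters are unchanged.

BG98lh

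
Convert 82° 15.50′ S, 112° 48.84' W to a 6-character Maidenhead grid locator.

Offset from 180°W / 90°S: lon 67.1860°, lat 7.7417°.
Field: 67.1860/20 → 3 → D, 7.7417/10 → 0 → A; chars DA.
Square: 7.1860/2 → 3, 7.7417/1 → 7; chars 37.
Subsquare: 1.1860/0.0833333 → 14 → o, 0.7417/0.0416667 → 17 → r; chars or.

DA37or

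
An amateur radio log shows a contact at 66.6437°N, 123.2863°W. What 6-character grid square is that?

Shift to the Maidenhead origin (180°W, 90°S): lon 56.7137, lat 156.6437.
Field: lon ⌊56.7137/20⌋ = 2 → C; lat ⌊156.6437/10⌋ = 15 → P.
Square: lon ⌊16.7137/2⌋ = 8; lat ⌊6.6437/1⌋ = 6.
Subsquare: lon ⌊0.7137/0.0833333⌋ = 8 → i; lat ⌊0.6437/0.0416667⌋ = 15 → p.

CP86ip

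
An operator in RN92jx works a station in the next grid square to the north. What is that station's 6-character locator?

RN93ja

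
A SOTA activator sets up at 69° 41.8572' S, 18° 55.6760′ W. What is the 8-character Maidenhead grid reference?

IC00mh82

Offset from 180°W / 90°S: lon 161.07207°, lat 20.30238°.
Field: 161.07207/20 → 8 → I, 20.30238/10 → 2 → C; chars IC.
Square: 1.07207/2 → 0, 0.30238/1 → 0; chars 00.
Subsquare: 1.07207/0.0833333 → 12 → m, 0.30238/0.0416667 → 7 → h; chars mh.
Extended square: 0.07207/0.00833333 → 8, 0.01071/0.00416667 → 2; chars 82.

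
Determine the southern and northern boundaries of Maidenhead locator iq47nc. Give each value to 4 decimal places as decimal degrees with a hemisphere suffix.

77.0833° N, 77.1250° N

Field I=8, Q=16: +8·20° lon, +16·10° lat → SW at lon -20°, lat 70°.
Square 4, 7: +4·2° lon, +7·1° lat → SW at lon -12°, lat 77°.
Subsquare n=13, c=2: +13·0.0833333° lon, +2·0.0416667° lat → SW at lon -10.9167°, lat 77.0833°.
Cell spans 0.0833333° lon × 0.0416667° lat.
south 77.0833° N, north 77.1250° N.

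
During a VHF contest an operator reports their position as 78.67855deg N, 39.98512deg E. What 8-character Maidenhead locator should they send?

Add 180° to longitude and 90° to latitude: 219.98512, 168.67855.
Field: lon ⌊219.98512/20⌋ = 10 → K; lat ⌊168.67855/10⌋ = 16 → Q.
Square: lon ⌊19.98512/2⌋ = 9; lat ⌊8.67855/1⌋ = 8.
Subsquare: lon ⌊1.98512/0.0833333⌋ = 23 → x; lat ⌊0.67855/0.0416667⌋ = 16 → q.
Extended square: lon ⌊0.06845/0.00833333⌋ = 8; lat ⌊0.01188/0.00416667⌋ = 2.

KQ98xq82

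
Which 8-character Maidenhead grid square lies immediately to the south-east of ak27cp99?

AK27dp08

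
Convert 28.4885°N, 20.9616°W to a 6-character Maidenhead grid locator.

Add 180° to longitude and 90° to latitude: 159.0384, 118.4885.
Field (20°×10°, letters A–R): lon ⌊159.0384/20⌋ = 7 → H; lat ⌊118.4885/10⌋ = 11 → L.
Square (2°×1°, digits 0–9): lon ⌊19.0384/2⌋ = 9; lat ⌊8.4885/1⌋ = 8.
Subsquare (5′×2.5′, letters a–x): lon ⌊1.0384/0.0833333⌋ = 12 → m; lat ⌊0.4885/0.0416667⌋ = 11 → l.

HL98ml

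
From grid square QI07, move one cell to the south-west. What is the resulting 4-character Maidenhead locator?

PI96

Longitude square 0; −1 → -1, wraps to 9, carry into field.
Longitude field Q = 16; −1 → 15 = P.
Latitude square 7; −1 → 6.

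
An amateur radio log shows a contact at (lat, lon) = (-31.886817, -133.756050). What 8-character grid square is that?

CF38cc97

Add 180° to longitude and 90° to latitude: 46.24395, 58.11318.
Field: lon ⌊46.24395/20⌋ = 2 → C; lat ⌊58.11318/10⌋ = 5 → F.
Square: lon ⌊6.24395/2⌋ = 3; lat ⌊8.11318/1⌋ = 8.
Subsquare: lon ⌊0.24395/0.0833333⌋ = 2 → c; lat ⌊0.11318/0.0416667⌋ = 2 → c.
Extended square: lon ⌊0.07728/0.00833333⌋ = 9; lat ⌊0.02985/0.00416667⌋ = 7.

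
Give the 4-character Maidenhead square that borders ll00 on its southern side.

Latitude square 0; −1 → -1, wraps to 9, carry into field.
Latitude field L = 11; −1 → 10 = K.
The longitude characters are unchanged.

LK09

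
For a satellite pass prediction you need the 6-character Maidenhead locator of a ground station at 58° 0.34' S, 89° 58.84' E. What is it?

Offset from 180°W / 90°S: lon 269.9807°, lat 31.9943°.
Field: 269.9807/20 → 13 → N, 31.9943/10 → 3 → D; chars ND.
Square: 9.9807/2 → 4, 1.9943/1 → 1; chars 41.
Subsquare: 1.9807/0.0833333 → 23 → x, 0.9943/0.0416667 → 23 → x; chars xx.

ND41xx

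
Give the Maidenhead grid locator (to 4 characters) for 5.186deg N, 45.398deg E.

LJ25

Offset from 180°W / 90°S: lon 225.40°, lat 95.19°.
Field: lon ⌊225.40/20⌋ = 11 → L; lat ⌊95.19/10⌋ = 9 → J.
Square: lon ⌊5.40/2⌋ = 2; lat ⌊5.19/1⌋ = 5.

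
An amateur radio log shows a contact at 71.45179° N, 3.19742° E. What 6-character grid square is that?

Shift to the Maidenhead origin (180°W, 90°S): lon 183.1974, lat 161.4518.
Field: lon ⌊183.1974/20⌋ = 9 → J; lat ⌊161.4518/10⌋ = 16 → Q.
Square: lon ⌊3.1974/2⌋ = 1; lat ⌊1.4518/1⌋ = 1.
Subsquare: lon ⌊1.1974/0.0833333⌋ = 14 → o; lat ⌊0.4518/0.0416667⌋ = 10 → k.

JQ11ok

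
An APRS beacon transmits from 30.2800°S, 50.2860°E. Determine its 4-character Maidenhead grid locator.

LF59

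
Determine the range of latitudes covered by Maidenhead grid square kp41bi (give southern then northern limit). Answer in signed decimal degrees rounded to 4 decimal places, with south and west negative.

61.3333, 61.3750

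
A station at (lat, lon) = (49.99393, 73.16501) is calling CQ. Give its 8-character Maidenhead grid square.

MN69nx98

Shift to the Maidenhead origin (180°W, 90°S): lon 253.16501, lat 139.99393.
Field: lon ⌊253.16501/20⌋ = 12 → M; lat ⌊139.99393/10⌋ = 13 → N.
Square: lon ⌊13.16501/2⌋ = 6; lat ⌊9.99393/1⌋ = 9.
Subsquare: lon ⌊1.16501/0.0833333⌋ = 13 → n; lat ⌊0.99393/0.0416667⌋ = 23 → x.
Extended square: lon ⌊0.08168/0.00833333⌋ = 9; lat ⌊0.03560/0.00416667⌋ = 8.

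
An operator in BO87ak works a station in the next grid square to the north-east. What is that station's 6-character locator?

Longitude subsquare a = 0; +1 → 1 = b.
Latitude subsquare k = 10; +1 → 11 = l.

BO87bl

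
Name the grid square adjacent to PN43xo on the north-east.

PN53ap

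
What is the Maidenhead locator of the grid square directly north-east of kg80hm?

KG80in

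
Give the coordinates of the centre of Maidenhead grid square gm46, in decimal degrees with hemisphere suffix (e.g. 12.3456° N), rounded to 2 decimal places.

Field G=6, M=12: +6·20° lon, +12·10° lat → SW at lon -60°, lat 30°.
Square 4, 6: +4·2° lon, +6·1° lat → SW at lon -52°, lat 36°.
Cell spans 2° lon × 1° lat. Centre is SW corner plus half of each.
latitude 36.50° N, longitude 51.00° W.

36.50° N, 51.00° W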